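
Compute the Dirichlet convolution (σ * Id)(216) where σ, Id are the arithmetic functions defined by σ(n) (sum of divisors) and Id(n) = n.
(σ * Id)(216) = 6958

Divisors of 216: [1, 2, 3, 4, 6, 8, 9, 12, 18, 24, 27, 36, 54, 72, 108, 216]. For each d | 216:
  d = 1: σ(1) · Id(216/1) = 1 · 216 = 216
  d = 2: σ(2) · Id(216/2) = 3 · 108 = 324
  d = 3: σ(3) · Id(216/3) = 4 · 72 = 288
  d = 4: σ(4) · Id(216/4) = 7 · 54 = 378
  d = 6: σ(6) · Id(216/6) = 12 · 36 = 432
  d = 8: σ(8) · Id(216/8) = 15 · 27 = 405
  d = 9: σ(9) · Id(216/9) = 13 · 24 = 312
  d = 12: σ(12) · Id(216/12) = 28 · 18 = 504
  d = 18: σ(18) · Id(216/18) = 39 · 12 = 468
  d = 24: σ(24) · Id(216/24) = 60 · 9 = 540
  d = 27: σ(27) · Id(216/27) = 40 · 8 = 320
  d = 36: σ(36) · Id(216/36) = 91 · 6 = 546
  d = 54: σ(54) · Id(216/54) = 120 · 4 = 480
  d = 72: σ(72) · Id(216/72) = 195 · 3 = 585
  d = 108: σ(108) · Id(216/108) = 280 · 2 = 560
  d = 216: σ(216) · Id(216/216) = 600 · 1 = 600
Summing: (σ * Id)(216) = 216 + 324 + 288 + 378 + 432 + 405 + 312 + 504 + 468 + 540 + 320 + 546 + 480 + 585 + 560 + 600 = 6958.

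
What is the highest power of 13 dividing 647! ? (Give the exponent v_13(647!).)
v_13(647!) = 52

Legendre's formula: v_p(n!) = Σ_{k ≥ 1} ⌊n / p^k⌋. For p = 13, n = 647, the terms are:
  ⌊647/13^1⌋ = ⌊647/13⌋ = 49
  ⌊647/13^2⌋ = ⌊647/169⌋ = 3
(the next term ⌊647/13^3⌋ = 0, terminating the sum). Summing: v_13(647!) = 49 + 3 = 52.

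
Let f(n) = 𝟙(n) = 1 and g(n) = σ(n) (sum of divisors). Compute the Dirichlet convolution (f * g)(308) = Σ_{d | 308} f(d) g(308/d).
(𝟙 * σ)(308) = 1287

Divisors of 308: [1, 2, 4, 7, 11, 14, 22, 28, 44, 77, 154, 308]. For each d | 308:
  d = 1: 𝟙(1) · σ(308/1) = 1 · 672 = 672
  d = 2: 𝟙(2) · σ(308/2) = 1 · 288 = 288
  d = 4: 𝟙(4) · σ(308/4) = 1 · 96 = 96
  d = 7: 𝟙(7) · σ(308/7) = 1 · 84 = 84
  d = 11: 𝟙(11) · σ(308/11) = 1 · 56 = 56
  d = 14: 𝟙(14) · σ(308/14) = 1 · 36 = 36
  d = 22: 𝟙(22) · σ(308/22) = 1 · 24 = 24
  d = 28: 𝟙(28) · σ(308/28) = 1 · 12 = 12
  d = 44: 𝟙(44) · σ(308/44) = 1 · 8 = 8
  d = 77: 𝟙(77) · σ(308/77) = 1 · 7 = 7
  d = 154: 𝟙(154) · σ(308/154) = 1 · 3 = 3
  d = 308: 𝟙(308) · σ(308/308) = 1 · 1 = 1
Summing: (𝟙 * σ)(308) = 672 + 288 + 96 + 84 + 56 + 36 + 24 + 12 + 8 + 7 + 3 + 1 = 1287.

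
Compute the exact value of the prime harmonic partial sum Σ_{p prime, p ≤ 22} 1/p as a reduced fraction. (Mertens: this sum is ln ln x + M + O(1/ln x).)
Σ 1/p = 14117683/9699690

π(22) = 8, so the primes ≤ 22 are [2, 3, 5, 7, 11, 13, 17, 19]. Summing 1/p over these primes: 14117683/9699690 ≈ 1.4555. Mertens estimate ln ln(22) + 0.2615 ≈ 1.3900.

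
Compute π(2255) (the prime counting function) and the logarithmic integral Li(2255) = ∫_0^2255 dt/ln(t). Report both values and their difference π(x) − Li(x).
π(2255) = 335;  Li(2255) ≈ 348.09;  π(x) − Li(x) ≈ -13.09.

Direct count of primes ≤ 2255 gives π(2255) = 335. Numerical evaluation of the logarithmic integral gives Li(2255) ≈ 348.09. The difference π(x) − Li(x) ≈ -13.09 is typically negative for small/moderate x (Li(x) overestimates), though Littlewood's theorem shows this sign changes infinitely often.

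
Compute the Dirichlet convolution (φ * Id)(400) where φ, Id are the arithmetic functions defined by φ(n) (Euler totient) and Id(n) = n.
(φ * Id)(400) = 3120

Divisors of 400: [1, 2, 4, 5, 8, 10, 16, 20, 25, 40, 50, 80, 100, 200, 400]. For each d | 400:
  d = 1: φ(1) · Id(400/1) = 1 · 400 = 400
  d = 2: φ(2) · Id(400/2) = 1 · 200 = 200
  d = 4: φ(4) · Id(400/4) = 2 · 100 = 200
  d = 5: φ(5) · Id(400/5) = 4 · 80 = 320
  d = 8: φ(8) · Id(400/8) = 4 · 50 = 200
  d = 10: φ(10) · Id(400/10) = 4 · 40 = 160
  d = 16: φ(16) · Id(400/16) = 8 · 25 = 200
  d = 20: φ(20) · Id(400/20) = 8 · 20 = 160
  d = 25: φ(25) · Id(400/25) = 20 · 16 = 320
  d = 40: φ(40) · Id(400/40) = 16 · 10 = 160
  d = 50: φ(50) · Id(400/50) = 20 · 8 = 160
  d = 80: φ(80) · Id(400/80) = 32 · 5 = 160
  d = 100: φ(100) · Id(400/100) = 40 · 4 = 160
  d = 200: φ(200) · Id(400/200) = 80 · 2 = 160
  d = 400: φ(400) · Id(400/400) = 160 · 1 = 160
Summing: (φ * Id)(400) = 400 + 200 + 200 + 320 + 200 + 160 + 200 + 160 + 320 + 160 + 160 + 160 + 160 + 160 + 160 = 3120.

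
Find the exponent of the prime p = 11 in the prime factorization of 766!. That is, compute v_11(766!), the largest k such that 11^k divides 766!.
v_11(766!) = 75

Legendre's formula: v_p(n!) = Σ_{k ≥ 1} ⌊n / p^k⌋. For p = 11, n = 766, the terms are:
  ⌊766/11^1⌋ = ⌊766/11⌋ = 69
  ⌊766/11^2⌋ = ⌊766/121⌋ = 6
(the next term ⌊766/11^3⌋ = 0, terminating the sum). Summing: v_11(766!) = 69 + 6 = 75.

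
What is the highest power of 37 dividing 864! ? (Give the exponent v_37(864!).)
v_37(864!) = 23

Legendre's formula: v_p(n!) = Σ_{k ≥ 1} ⌊n / p^k⌋. For p = 37, n = 864, the terms are:
  ⌊864/37^1⌋ = ⌊864/37⌋ = 23
(the next term ⌊864/37^2⌋ = 0, terminating the sum). Summing: v_37(864!) = 23 = 23.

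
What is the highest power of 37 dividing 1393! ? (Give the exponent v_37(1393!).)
v_37(1393!) = 38

Legendre's formula: v_p(n!) = Σ_{k ≥ 1} ⌊n / p^k⌋. For p = 37, n = 1393, the terms are:
  ⌊1393/37^1⌋ = ⌊1393/37⌋ = 37
  ⌊1393/37^2⌋ = ⌊1393/1369⌋ = 1
(the next term ⌊1393/37^3⌋ = 0, terminating the sum). Summing: v_37(1393!) = 37 + 1 = 38.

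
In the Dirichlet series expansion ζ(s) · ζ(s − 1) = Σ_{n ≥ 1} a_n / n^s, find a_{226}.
σ(226) = 342

In the product (Σ m^0/m^s)(Σ k / k^s) = Σ (Σ_{d | n} d) / n^s, the coefficient of 1/n^s is σ(n) = Σ_{d | n} d. For n = 226, divisors are [1, 2, 113, 226]; summing: σ(226) = 342.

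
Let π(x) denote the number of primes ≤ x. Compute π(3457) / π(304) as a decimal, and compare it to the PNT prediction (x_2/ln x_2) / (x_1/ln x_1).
π(3457)/π(304) = 483/62 ≈ 7.7903;  PNT prediction ≈ 7.9788.

π(304) = 62 and π(3457) = 483, so π(3457)/π(304) ≈ 7.7903. The PNT-predicted ratio is (3457/ln(3457)) / (304/ln(304)) ≈ 7.9788. The two agree to within a few percent, as expected.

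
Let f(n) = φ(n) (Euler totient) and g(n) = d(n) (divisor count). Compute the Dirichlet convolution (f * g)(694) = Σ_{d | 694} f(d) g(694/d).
(φ * d)(694) = 1044

Divisors of 694: [1, 2, 347, 694]. For each d | 694:
  d = 1: φ(1) · d(694/1) = 1 · 4 = 4
  d = 2: φ(2) · d(694/2) = 1 · 2 = 2
  d = 347: φ(347) · d(694/347) = 346 · 2 = 692
  d = 694: φ(694) · d(694/694) = 346 · 1 = 346
Summing: (φ * d)(694) = 4 + 2 + 692 + 346 = 1044.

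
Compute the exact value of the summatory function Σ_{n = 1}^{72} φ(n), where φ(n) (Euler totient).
Σ_{n ≤ 72} φ(n) = 1588

Compute φ(n) for each 1 ≤ n ≤ 72: φ(1) = 1, φ(2) = 1, φ(3) = 2, φ(4) = 2, φ(5) = 4, φ(6) = 2, φ(7) = 6, φ(8) = 4, φ(9) = 6, φ(10) = 4, φ(11) = 10, φ(12) = 4, φ(13) = 12, φ(14) = 6, φ(15) = 8, φ(16) = 8, φ(17) = 16, φ(18) = 6, φ(19) = 18, φ(20) = 8, φ(21) = 12, φ(22) = 10, φ(23) = 22, φ(24) = 8, φ(25) = 20, φ(26) = 12, φ(27) = 18, φ(28) = 12, φ(29) = 28, φ(30) = 8, φ(31) = 30, φ(32) = 16, φ(33) = 20, φ(34) = 16, φ(35) = 24, φ(36) = 12, φ(37) = 36, φ(38) = 18, φ(39) = 24, φ(40) = 16, φ(41) = 40, φ(42) = 12, φ(43) = 42, φ(44) = 20, φ(45) = 24, φ(46) = 22, φ(47) = 46, φ(48) = 16, φ(49) = 42, φ(50) = 20, φ(51) = 32, φ(52) = 24, φ(53) = 52, φ(54) = 18, φ(55) = 40, φ(56) = 24, φ(57) = 36, φ(58) = 28, φ(59) = 58, φ(60) = 16, φ(61) = 60, φ(62) = 30, φ(63) = 36, φ(64) = 32, φ(65) = 48, φ(66) = 20, φ(67) = 66, φ(68) = 32, φ(69) = 44, φ(70) = 24, φ(71) = 70, φ(72) = 24. Summing all 72 values: 1588. (Average order: Σ_{n ≤ x} φ(n) ~ (3/π²) x². For x = 72, (3/π²)·72² ≈ 1575.75.)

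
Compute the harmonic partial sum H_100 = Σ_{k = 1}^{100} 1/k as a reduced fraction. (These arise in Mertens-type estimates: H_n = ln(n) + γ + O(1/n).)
H_100 = 14466636279520351160221518043104131447711/2788815009188499086581352357412492142272

Direct summation: H_100 = 1 + 1/2 + ... + 1/100. The least common denominator is lcm(1, ..., 100) = 69720375229712477164533808935312303556800; over this denominator the numerator is 69720375229712477164533808935312303556800 + 34860187614856238582266904467656151778400 + 23240125076570825721511269645104101185600 + 17430093807428119291133452233828075889200 + 13944075045942495432906761787062460711360 + 11620062538285412860755634822552050592800 + 9960053604244639594933401276473186222400 + 8715046903714059645566726116914037944600 + 7746708358856941907170423215034700395200 + 6972037522971247716453380893531230355680 + 6338215929973861560412164448664754868800 + 5810031269142706430377817411276025296400 + 5363105786900959781887216071947100273600 + 4980026802122319797466700638236593111200 + 4648025015314165144302253929020820237120 + 4357523451857029822783363058457018972300 + 4101198542924263362619635819724253150400 + 3873354179428470953585211607517350197600 + 3669493433142761956028095207121700187200 + 3486018761485623858226690446765615177840 + 3320017868081546531644467092157728740800 + 3169107964986930780206082224332377434400 + 3031320662161412050631904736317926241600 + 2905015634571353215188908705638012648200 + 2788815009188499086581352357412492142272 + 2681552893450479890943608035973550136800 + 2582236119618980635723474405011566798400 + 2490013401061159898733350319118296555600 + 2404150869990085419466683066734907019200 + 2324012507657082572151126964510410118560 + 2249044362248789585952703514042332372800 + 2178761725928514911391681529228509486150 + 2112738643324620520137388149554918289600 + 2050599271462131681309817909862126575200 + 1992010720848927918986680255294637244480 + 1936677089714235476792605803758675098800 + 1884334465667904788230643484738170366400 + 1834746716571380978014047603560850093600 + 1787701928966986593962405357315700091200 + 1743009380742811929113345223382807588920 + 1700496956822255540598385583788104964800 + 1660008934040773265822233546078864370400 + 1621404075109592492198460672914239617600 + 1584553982493465390103041112166188717200 + 1549341671771388381434084643006940079040 + 1515660331080706025315952368158963120800 + 1483412238930052705628378913517283054400 + 1452507817285676607594454352819006324100 + 1422864800606377084990485896639026603200 + 1394407504594249543290676178706246071136 + 1367066180974754454206545273241417716800 + 1340776446725239945471804017986775068400 + 1315478777919103342727052998779477425600 + 1291118059809490317861737202505783399200 + 1267643185994772312082432889732950973760 + 1245006700530579949366675159559148277800 + 1223164477714253985342698402373900062400 + 1202075434995042709733341533367453509600 + 1181701275079872494314132354835801755200 + 1162006253828541286075563482255205059280 + 1142956970978893068271046048119873828800 + 1124522181124394792976351757021166186400 + 1106672622693848843881489030719242913600 + 1089380862964257455695840764614254743075 + 1072621157380191956377443214389420054720 + 1056369321662310260068694074777459144800 + 1040602615368842942754235954258392590400 + 1025299635731065840654908954931063287600 + 1010440220720470683543968245439308747200 + 996005360424463959493340127647318622240 + 981977115911443340345546604722708500800 + 968338544857117738396302901879337549400 + 955073633283732563897723410072771281600 + 942167232833952394115321742369085183200 + 929605003062833028860450785804164047424 + 917373358285690489007023801780425046800 + 905459418567694508630309206952107838400 + 893850964483493296981202678657850045600 + 882536395312816166639668467535598779200 + 871504690371405964556672611691403794460 + 860745373206326878574491468337188932800 + 850248478411127770299192791894052482400 + 840004520839909363428118179943521729600 + 830004467020386632911116773039432185200 + 820239708584852672523927163944850630080 + 810702037554796246099230336457119808800 + 801383623330028473155561022244969006400 + 792276991246732695051520556083094358600 + 783375002581039069264424819497891051200 + 774670835885694190717042321503470039520 + 766157969557279968841030867421014324800 + 757830165540353012657976184079481560400 + 749681454082929861984234504680777457600 + 741706119465026352814189456758641527200 + 733898686628552391205619041424340037440 + 726253908642838303797227176409503162050 + 718766754945489455304472257065075294400 + 711432400303188542495242948319513301600 + 704246214441540173379129383184972763200 + 697203752297124771645338089353123035568 = 361665906988008779005537951077603286192775, so H_100 = 361665906988008779005537951077603286192775/69720375229712477164533808935312303556800; reducing by gcd(361665906988008779005537951077603286192775, 69720375229712477164533808935312303556800) = 25 gives 14466636279520351160221518043104131447711/2788815009188499086581352357412492142272 ≈ 5.18738. (The PNT-adjacent estimate ln(100) + γ ≈ 5.18239 matches within O(1/n).)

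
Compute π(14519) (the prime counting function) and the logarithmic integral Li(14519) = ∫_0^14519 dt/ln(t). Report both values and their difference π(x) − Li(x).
π(14519) = 1700;  Li(14519) ≈ 1726.52;  π(x) − Li(x) ≈ -26.52.

Direct count of primes ≤ 14519 gives π(14519) = 1700. Numerical evaluation of the logarithmic integral gives Li(14519) ≈ 1726.52. The difference π(x) − Li(x) ≈ -26.52 is typically negative for small/moderate x (Li(x) overestimates), though Littlewood's theorem shows this sign changes infinitely often.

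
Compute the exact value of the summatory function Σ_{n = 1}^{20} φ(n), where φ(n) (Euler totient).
Σ_{n ≤ 20} φ(n) = 128

Compute φ(n) for each 1 ≤ n ≤ 20: φ(1) = 1, φ(2) = 1, φ(3) = 2, φ(4) = 2, φ(5) = 4, φ(6) = 2, φ(7) = 6, φ(8) = 4, φ(9) = 6, φ(10) = 4, φ(11) = 10, φ(12) = 4, φ(13) = 12, φ(14) = 6, φ(15) = 8, φ(16) = 8, φ(17) = 16, φ(18) = 6, φ(19) = 18, φ(20) = 8. Summing all 20 values: 128. (Average order: Σ_{n ≤ x} φ(n) ~ (3/π²) x². For x = 20, (3/π²)·20² ≈ 121.59.)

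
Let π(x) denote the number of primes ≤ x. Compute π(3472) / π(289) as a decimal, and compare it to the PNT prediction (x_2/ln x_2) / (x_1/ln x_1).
π(3472)/π(289) = 487/61 ≈ 7.9836;  PNT prediction ≈ 8.3503.

π(289) = 61 and π(3472) = 487, so π(3472)/π(289) ≈ 7.9836. The PNT-predicted ratio is (3472/ln(3472)) / (289/ln(289)) ≈ 8.3503. The two agree to within a few percent, as expected.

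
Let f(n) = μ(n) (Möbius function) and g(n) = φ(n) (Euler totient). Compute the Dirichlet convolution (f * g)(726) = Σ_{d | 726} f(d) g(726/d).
(μ * φ)(726) = 0

Divisors of 726: [1, 2, 3, 6, 11, 22, 33, 66, 121, 242, 363, 726]. For each d | 726:
  d = 1: μ(1) · φ(726/1) = 1 · 220 = 220
  d = 2: μ(2) · φ(726/2) = -1 · 220 = -220
  d = 3: μ(3) · φ(726/3) = -1 · 110 = -110
  d = 6: μ(6) · φ(726/6) = 1 · 110 = 110
  d = 11: μ(11) · φ(726/11) = -1 · 20 = -20
  d = 22: μ(22) · φ(726/22) = 1 · 20 = 20
  d = 33: μ(33) · φ(726/33) = 1 · 10 = 10
  d = 66: μ(66) · φ(726/66) = -1 · 10 = -10
  d = 121: μ(121) · φ(726/121) = 0 · 2 = 0
  d = 242: μ(242) · φ(726/242) = 0 · 2 = 0
  d = 363: μ(363) · φ(726/363) = 0 · 1 = 0
  d = 726: μ(726) · φ(726/726) = 0 · 1 = 0
Summing: (μ * φ)(726) = 220 + -220 + -110 + 110 + -20 + 20 + 10 + -10 + 0 + 0 + 0 + 0 = 0.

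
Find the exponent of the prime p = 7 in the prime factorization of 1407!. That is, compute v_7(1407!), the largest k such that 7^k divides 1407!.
v_7(1407!) = 233

Legendre's formula: v_p(n!) = Σ_{k ≥ 1} ⌊n / p^k⌋. For p = 7, n = 1407, the terms are:
  ⌊1407/7^1⌋ = ⌊1407/7⌋ = 201
  ⌊1407/7^2⌋ = ⌊1407/49⌋ = 28
  ⌊1407/7^3⌋ = ⌊1407/343⌋ = 4
(the next term ⌊1407/7^4⌋ = 0, terminating the sum). Summing: v_7(1407!) = 201 + 28 + 4 = 233.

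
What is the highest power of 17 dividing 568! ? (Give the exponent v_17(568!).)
v_17(568!) = 34

Legendre's formula: v_p(n!) = Σ_{k ≥ 1} ⌊n / p^k⌋. For p = 17, n = 568, the terms are:
  ⌊568/17^1⌋ = ⌊568/17⌋ = 33
  ⌊568/17^2⌋ = ⌊568/289⌋ = 1
(the next term ⌊568/17^3⌋ = 0, terminating the sum). Summing: v_17(568!) = 33 + 1 = 34.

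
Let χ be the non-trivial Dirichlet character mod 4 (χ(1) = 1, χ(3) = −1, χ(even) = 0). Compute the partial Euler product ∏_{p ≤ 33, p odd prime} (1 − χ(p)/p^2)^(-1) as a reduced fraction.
∏ = 70163108671177093/76623095660544000

The odd primes p ≤ 33 are [3, 5, 7, 11, 13, 17, 19, 23, 29, 31]. For each, χ(p) = 1 if p ≡ 1 mod 4, χ(p) = −1 if p ≡ 3 mod 4. Taking (1 − χ(p)/p^2)^(-1) = p^2/(p^2 − χ(p)): (1 − (-1)/3^2)^(-1) · (1 − (1)/5^2)^(-1) · (1 − (-1)/7^2)^(-1) · (1 − (-1)/11^2)^(-1) · (1 − (1)/13^2)^(-1) · (1 − (1)/17^2)^(-1) · (1 − (-1)/19^2)^(-1) · (1 − (-1)/23^2)^(-1) · (1 − (1)/29^2)^(-1) · (1 − (-1)/31^2)^(-1) = 70163108671177093/76623095660544000.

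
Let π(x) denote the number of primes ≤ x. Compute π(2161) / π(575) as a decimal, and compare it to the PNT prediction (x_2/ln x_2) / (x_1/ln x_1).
π(2161)/π(575) = 326/105 ≈ 3.1048;  PNT prediction ≈ 3.1102.

π(575) = 105 and π(2161) = 326, so π(2161)/π(575) ≈ 3.1048. The PNT-predicted ratio is (2161/ln(2161)) / (575/ln(575)) ≈ 3.1102. The two agree to within a few percent, as expected.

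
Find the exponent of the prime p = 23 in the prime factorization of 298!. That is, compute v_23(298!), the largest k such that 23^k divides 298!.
v_23(298!) = 12

Legendre's formula: v_p(n!) = Σ_{k ≥ 1} ⌊n / p^k⌋. For p = 23, n = 298, the terms are:
  ⌊298/23^1⌋ = ⌊298/23⌋ = 12
(the next term ⌊298/23^2⌋ = 0, terminating the sum). Summing: v_23(298!) = 12 = 12.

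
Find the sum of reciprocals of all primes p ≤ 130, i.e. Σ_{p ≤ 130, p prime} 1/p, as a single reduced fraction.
Σ 1/p = 7457575819106455685806801283735357697478405891621/4014476939333036189094441199026045136645885247730

π(130) = 31, so the primes ≤ 130 are [2, 3, 5, 7, 11, 13, 17, 19, 23, 29, 31, 37, 41, 43, 47, 53, 59, 61, 67, 71, 73, 79, 83, 89, 97, 101, 103, 107, 109, 113, 127]. Summing 1/p over these primes: 7457575819106455685806801283735357697478405891621/4014476939333036189094441199026045136645885247730 ≈ 1.8577. Mertens estimate ln ln(130) + 0.2615 ≈ 1.8441.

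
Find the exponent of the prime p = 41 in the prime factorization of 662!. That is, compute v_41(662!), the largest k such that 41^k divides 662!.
v_41(662!) = 16

Legendre's formula: v_p(n!) = Σ_{k ≥ 1} ⌊n / p^k⌋. For p = 41, n = 662, the terms are:
  ⌊662/41^1⌋ = ⌊662/41⌋ = 16
(the next term ⌊662/41^2⌋ = 0, terminating the sum). Summing: v_41(662!) = 16 = 16.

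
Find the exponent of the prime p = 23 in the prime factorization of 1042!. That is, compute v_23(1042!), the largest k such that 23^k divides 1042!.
v_23(1042!) = 46

Legendre's formula: v_p(n!) = Σ_{k ≥ 1} ⌊n / p^k⌋. For p = 23, n = 1042, the terms are:
  ⌊1042/23^1⌋ = ⌊1042/23⌋ = 45
  ⌊1042/23^2⌋ = ⌊1042/529⌋ = 1
(the next term ⌊1042/23^3⌋ = 0, terminating the sum). Summing: v_23(1042!) = 45 + 1 = 46.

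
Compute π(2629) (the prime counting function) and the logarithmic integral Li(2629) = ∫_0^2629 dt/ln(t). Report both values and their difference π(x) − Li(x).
π(2629) = 381;  Li(2629) ≈ 396.04;  π(x) − Li(x) ≈ -15.04.

Direct count of primes ≤ 2629 gives π(2629) = 381. Numerical evaluation of the logarithmic integral gives Li(2629) ≈ 396.04. The difference π(x) − Li(x) ≈ -15.04 is typically negative for small/moderate x (Li(x) overestimates), though Littlewood's theorem shows this sign changes infinitely often.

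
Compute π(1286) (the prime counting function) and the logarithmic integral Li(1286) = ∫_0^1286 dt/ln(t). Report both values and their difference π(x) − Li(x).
π(1286) = 208;  Li(1286) ≈ 218.25;  π(x) − Li(x) ≈ -10.25.

Direct count of primes ≤ 1286 gives π(1286) = 208. Numerical evaluation of the logarithmic integral gives Li(1286) ≈ 218.25. The difference π(x) − Li(x) ≈ -10.25 is typically negative for small/moderate x (Li(x) overestimates), though Littlewood's theorem shows this sign changes infinitely often.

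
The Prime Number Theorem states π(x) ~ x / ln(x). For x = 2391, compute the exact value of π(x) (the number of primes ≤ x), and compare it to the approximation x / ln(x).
π(2391) = 355;  x/ln(x) ≈ 307.35;  relative error ≈ 13.42%.

Directly count primes up to 2391: π(2391) = 355. The PNT approximation gives 2391/ln(2391) ≈ 2391/7.77947 ≈ 307.35. Relative error (π(x) − x/ln(x)) / π(x) ≈ 13.42%; the approximation is known to undercount slightly (Li(x) is a better estimate).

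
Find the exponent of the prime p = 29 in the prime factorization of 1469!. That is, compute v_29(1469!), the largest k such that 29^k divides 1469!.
v_29(1469!) = 51

Legendre's formula: v_p(n!) = Σ_{k ≥ 1} ⌊n / p^k⌋. For p = 29, n = 1469, the terms are:
  ⌊1469/29^1⌋ = ⌊1469/29⌋ = 50
  ⌊1469/29^2⌋ = ⌊1469/841⌋ = 1
(the next term ⌊1469/29^3⌋ = 0, terminating the sum). Summing: v_29(1469!) = 50 + 1 = 51.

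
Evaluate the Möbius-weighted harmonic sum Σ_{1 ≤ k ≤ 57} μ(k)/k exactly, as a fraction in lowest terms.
Σ μ(k)/k = 519973962150962777/32589158477190044730

Values of μ(k) for 1 ≤ k ≤ 57: μ(1) = 1, μ(2) = -1, μ(3) = -1, μ(5) = -1, μ(6) = 1, μ(7) = -1, μ(10) = 1, μ(11) = -1, μ(13) = -1, μ(14) = 1, μ(15) = 1, μ(17) = -1, μ(19) = -1, μ(21) = 1, μ(22) = 1, μ(23) = -1, μ(26) = 1, μ(29) = -1, μ(30) = -1, μ(31) = -1, μ(33) = 1, μ(34) = 1, μ(35) = 1, μ(37) = -1, μ(38) = 1, μ(39) = 1, μ(41) = -1, μ(42) = -1, μ(43) = -1, μ(46) = 1, μ(47) = -1, μ(51) = 1, μ(53) = -1, μ(55) = 1, μ(57) = 1, with μ = 0 on non-squarefree integers. Summing μ(k)/k for k where μ(k) ≠ 0 gives 519973962150962777/32589158477190044730 ≈ 0.0160. (PNT ⟺ this sum → 0 as n → ∞.)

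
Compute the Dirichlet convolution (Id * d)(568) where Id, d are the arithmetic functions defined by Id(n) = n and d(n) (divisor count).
(Id * d)(568) = 1898

Divisors of 568: [1, 2, 4, 8, 71, 142, 284, 568]. For each d | 568:
  d = 1: Id(1) · d(568/1) = 1 · 8 = 8
  d = 2: Id(2) · d(568/2) = 2 · 6 = 12
  d = 4: Id(4) · d(568/4) = 4 · 4 = 16
  d = 8: Id(8) · d(568/8) = 8 · 2 = 16
  d = 71: Id(71) · d(568/71) = 71 · 4 = 284
  d = 142: Id(142) · d(568/142) = 142 · 3 = 426
  d = 284: Id(284) · d(568/284) = 284 · 2 = 568
  d = 568: Id(568) · d(568/568) = 568 · 1 = 568
Summing: (Id * d)(568) = 8 + 12 + 16 + 16 + 284 + 426 + 568 + 568 = 1898.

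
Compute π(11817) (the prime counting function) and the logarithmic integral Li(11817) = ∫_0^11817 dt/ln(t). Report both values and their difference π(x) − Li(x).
π(11817) = 1416;  Li(11817) ≈ 1441.60;  π(x) − Li(x) ≈ -25.60.

Direct count of primes ≤ 11817 gives π(11817) = 1416. Numerical evaluation of the logarithmic integral gives Li(11817) ≈ 1441.60. The difference π(x) − Li(x) ≈ -25.60 is typically negative for small/moderate x (Li(x) overestimates), though Littlewood's theorem shows this sign changes infinitely often.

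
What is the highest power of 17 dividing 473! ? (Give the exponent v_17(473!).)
v_17(473!) = 28

Legendre's formula: v_p(n!) = Σ_{k ≥ 1} ⌊n / p^k⌋. For p = 17, n = 473, the terms are:
  ⌊473/17^1⌋ = ⌊473/17⌋ = 27
  ⌊473/17^2⌋ = ⌊473/289⌋ = 1
(the next term ⌊473/17^3⌋ = 0, terminating the sum). Summing: v_17(473!) = 27 + 1 = 28.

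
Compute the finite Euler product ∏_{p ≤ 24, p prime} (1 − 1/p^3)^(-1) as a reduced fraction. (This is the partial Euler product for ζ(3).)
∏ = 580625301352525/483109627290624

The primes p ≤ 24 are [2, 3, 5, 7, 11, 13, 17, 19, 23]. For each prime, (1 − 1/p^3)^(-1) = p^3 / (p^3 − 1). The product is (1 − 1/2^3)^(-1), (1 − 1/3^3)^(-1), (1 − 1/5^3)^(-1), (1 − 1/7^3)^(-1), (1 − 1/11^3)^(-1), (1 − 1/13^3)^(-1), (1 − 1/17^3)^(-1), (1 − 1/19^3)^(-1), (1 − 1/23^3)^(-1) = ∏ p^3 / (p^3 − 1) = 580625301352525/483109627290624.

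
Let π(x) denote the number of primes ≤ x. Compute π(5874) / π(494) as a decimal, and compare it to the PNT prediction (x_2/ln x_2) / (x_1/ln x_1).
π(5874)/π(494) = 773/94 ≈ 8.2234;  PNT prediction ≈ 8.4985.

π(494) = 94 and π(5874) = 773, so π(5874)/π(494) ≈ 8.2234. The PNT-predicted ratio is (5874/ln(5874)) / (494/ln(494)) ≈ 8.4985. The two agree to within a few percent, as expected.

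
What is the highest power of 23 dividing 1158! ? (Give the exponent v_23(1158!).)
v_23(1158!) = 52

Legendre's formula: v_p(n!) = Σ_{k ≥ 1} ⌊n / p^k⌋. For p = 23, n = 1158, the terms are:
  ⌊1158/23^1⌋ = ⌊1158/23⌋ = 50
  ⌊1158/23^2⌋ = ⌊1158/529⌋ = 2
(the next term ⌊1158/23^3⌋ = 0, terminating the sum). Summing: v_23(1158!) = 50 + 2 = 52.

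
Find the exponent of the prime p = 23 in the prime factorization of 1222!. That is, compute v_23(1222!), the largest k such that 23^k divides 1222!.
v_23(1222!) = 55

Legendre's formula: v_p(n!) = Σ_{k ≥ 1} ⌊n / p^k⌋. For p = 23, n = 1222, the terms are:
  ⌊1222/23^1⌋ = ⌊1222/23⌋ = 53
  ⌊1222/23^2⌋ = ⌊1222/529⌋ = 2
(the next term ⌊1222/23^3⌋ = 0, terminating the sum). Summing: v_23(1222!) = 53 + 2 = 55.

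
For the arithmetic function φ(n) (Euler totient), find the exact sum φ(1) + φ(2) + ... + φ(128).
Σ_{n ≤ 128} φ(n) = 5022

Compute φ(n) for each 1 ≤ n ≤ 128: φ(1) = 1, φ(2) = 1, φ(3) = 2, φ(4) = 2, φ(5) = 4, φ(6) = 2, φ(7) = 6, φ(8) = 4, φ(9) = 6, φ(10) = 4, φ(11) = 10, φ(12) = 4, φ(13) = 12, φ(14) = 6, φ(15) = 8, φ(16) = 8, φ(17) = 16, φ(18) = 6, φ(19) = 18, φ(20) = 8, φ(21) = 12, φ(22) = 10, φ(23) = 22, φ(24) = 8, φ(25) = 20, φ(26) = 12, φ(27) = 18, φ(28) = 12, φ(29) = 28, φ(30) = 8, φ(31) = 30, φ(32) = 16, φ(33) = 20, φ(34) = 16, φ(35) = 24, φ(36) = 12, φ(37) = 36, φ(38) = 18, φ(39) = 24, φ(40) = 16, φ(41) = 40, φ(42) = 12, φ(43) = 42, φ(44) = 20, φ(45) = 24, φ(46) = 22, φ(47) = 46, φ(48) = 16, φ(49) = 42, φ(50) = 20, φ(51) = 32, φ(52) = 24, φ(53) = 52, φ(54) = 18, φ(55) = 40, φ(56) = 24, φ(57) = 36, φ(58) = 28, φ(59) = 58, φ(60) = 16, φ(61) = 60, φ(62) = 30, φ(63) = 36, φ(64) = 32, φ(65) = 48, φ(66) = 20, φ(67) = 66, φ(68) = 32, φ(69) = 44, φ(70) = 24, φ(71) = 70, φ(72) = 24, φ(73) = 72, φ(74) = 36, φ(75) = 40, φ(76) = 36, φ(77) = 60, φ(78) = 24, φ(79) = 78, φ(80) = 32, φ(81) = 54, φ(82) = 40, φ(83) = 82, φ(84) = 24, φ(85) = 64, φ(86) = 42, φ(87) = 56, φ(88) = 40, φ(89) = 88, φ(90) = 24, φ(91) = 72, φ(92) = 44, φ(93) = 60, φ(94) = 46, φ(95) = 72, φ(96) = 32, φ(97) = 96, φ(98) = 42, φ(99) = 60, φ(100) = 40, φ(101) = 100, φ(102) = 32, φ(103) = 102, φ(104) = 48, φ(105) = 48, φ(106) = 52, φ(107) = 106, φ(108) = 36, φ(109) = 108, φ(110) = 40, φ(111) = 72, φ(112) = 48, φ(113) = 112, φ(114) = 36, φ(115) = 88, φ(116) = 56, φ(117) = 72, φ(118) = 58, φ(119) = 96, φ(120) = 32, φ(121) = 110, φ(122) = 60, φ(123) = 80, φ(124) = 60, φ(125) = 100, φ(126) = 36, φ(127) = 126, φ(128) = 64. Summing all 128 values: 5022. (Average order: Σ_{n ≤ x} φ(n) ~ (3/π²) x². For x = 128, (3/π²)·128² ≈ 4980.14.)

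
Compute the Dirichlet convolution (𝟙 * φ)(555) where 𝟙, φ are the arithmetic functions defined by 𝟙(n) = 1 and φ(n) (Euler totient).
(𝟙 * φ)(555) = 555

Divisors of 555: [1, 3, 5, 15, 37, 111, 185, 555]. For each d | 555:
  d = 1: 𝟙(1) · φ(555/1) = 1 · 288 = 288
  d = 3: 𝟙(3) · φ(555/3) = 1 · 144 = 144
  d = 5: 𝟙(5) · φ(555/5) = 1 · 72 = 72
  d = 15: 𝟙(15) · φ(555/15) = 1 · 36 = 36
  d = 37: 𝟙(37) · φ(555/37) = 1 · 8 = 8
  d = 111: 𝟙(111) · φ(555/111) = 1 · 4 = 4
  d = 185: 𝟙(185) · φ(555/185) = 1 · 2 = 2
  d = 555: 𝟙(555) · φ(555/555) = 1 · 1 = 1
Summing: (𝟙 * φ)(555) = 288 + 144 + 72 + 36 + 8 + 4 + 2 + 1 = 555.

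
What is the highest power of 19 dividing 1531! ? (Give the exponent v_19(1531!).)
v_19(1531!) = 84

Legendre's formula: v_p(n!) = Σ_{k ≥ 1} ⌊n / p^k⌋. For p = 19, n = 1531, the terms are:
  ⌊1531/19^1⌋ = ⌊1531/19⌋ = 80
  ⌊1531/19^2⌋ = ⌊1531/361⌋ = 4
(the next term ⌊1531/19^3⌋ = 0, terminating the sum). Summing: v_19(1531!) = 80 + 4 = 84.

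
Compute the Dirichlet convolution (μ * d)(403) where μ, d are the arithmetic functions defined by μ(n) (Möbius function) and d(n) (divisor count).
(μ * d)(403) = 1

Divisors of 403: [1, 13, 31, 403]. For each d | 403:
  d = 1: μ(1) · d(403/1) = 1 · 4 = 4
  d = 13: μ(13) · d(403/13) = -1 · 2 = -2
  d = 31: μ(31) · d(403/31) = -1 · 2 = -2
  d = 403: μ(403) · d(403/403) = 1 · 1 = 1
Summing: (μ * d)(403) = 4 + -2 + -2 + 1 = 1.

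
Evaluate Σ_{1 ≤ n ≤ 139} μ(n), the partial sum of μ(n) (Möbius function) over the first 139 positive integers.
Σ_{n ≤ 139} μ(n) = -4

Compute μ(n) for each 1 ≤ n ≤ 139: μ(1) = 1, μ(2) = -1, μ(3) = -1, μ(4) = 0, μ(5) = -1, μ(6) = 1, μ(7) = -1, μ(8) = 0, μ(9) = 0, μ(10) = 1, μ(11) = -1, μ(12) = 0, μ(13) = -1, μ(14) = 1, μ(15) = 1, μ(16) = 0, μ(17) = -1, μ(18) = 0, μ(19) = -1, μ(20) = 0, μ(21) = 1, μ(22) = 1, μ(23) = -1, μ(24) = 0, μ(25) = 0, μ(26) = 1, μ(27) = 0, μ(28) = 0, μ(29) = -1, μ(30) = -1, μ(31) = -1, μ(32) = 0, μ(33) = 1, μ(34) = 1, μ(35) = 1, μ(36) = 0, μ(37) = -1, μ(38) = 1, μ(39) = 1, μ(40) = 0, μ(41) = -1, μ(42) = -1, μ(43) = -1, μ(44) = 0, μ(45) = 0, μ(46) = 1, μ(47) = -1, μ(48) = 0, μ(49) = 0, μ(50) = 0, μ(51) = 1, μ(52) = 0, μ(53) = -1, μ(54) = 0, μ(55) = 1, μ(56) = 0, μ(57) = 1, μ(58) = 1, μ(59) = -1, μ(60) = 0, μ(61) = -1, μ(62) = 1, μ(63) = 0, μ(64) = 0, μ(65) = 1, μ(66) = -1, μ(67) = -1, μ(68) = 0, μ(69) = 1, μ(70) = -1, μ(71) = -1, μ(72) = 0, μ(73) = -1, μ(74) = 1, μ(75) = 0, μ(76) = 0, μ(77) = 1, μ(78) = -1, μ(79) = -1, μ(80) = 0, μ(81) = 0, μ(82) = 1, μ(83) = -1, μ(84) = 0, μ(85) = 1, μ(86) = 1, μ(87) = 1, μ(88) = 0, μ(89) = -1, μ(90) = 0, μ(91) = 1, μ(92) = 0, μ(93) = 1, μ(94) = 1, μ(95) = 1, μ(96) = 0, μ(97) = -1, μ(98) = 0, μ(99) = 0, μ(100) = 0, μ(101) = -1, μ(102) = -1, μ(103) = -1, μ(104) = 0, μ(105) = -1, μ(106) = 1, μ(107) = -1, μ(108) = 0, μ(109) = -1, μ(110) = -1, μ(111) = 1, μ(112) = 0, μ(113) = -1, μ(114) = -1, μ(115) = 1, μ(116) = 0, μ(117) = 0, μ(118) = 1, μ(119) = 1, μ(120) = 0, μ(121) = 0, μ(122) = 1, μ(123) = 1, μ(124) = 0, μ(125) = 0, μ(126) = 0, μ(127) = -1, μ(128) = 0, μ(129) = 1, μ(130) = -1, μ(131) = -1, μ(132) = 0, μ(133) = 1, μ(134) = 1, μ(135) = 0, μ(136) = 0, μ(137) = -1, μ(138) = -1, μ(139) = -1. Summing all 139 values: -4. (Mertens function M(x) = Σ_{n ≤ x} μ(n); on average M(x) should be small (PNT ⟺ M(x) = o(x)).)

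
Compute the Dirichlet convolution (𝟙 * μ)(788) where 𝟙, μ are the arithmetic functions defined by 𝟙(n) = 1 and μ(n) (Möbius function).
(𝟙 * μ)(788) = 0

Divisors of 788: [1, 2, 4, 197, 394, 788]. For each d | 788:
  d = 1: 𝟙(1) · μ(788/1) = 1 · 0 = 0
  d = 2: 𝟙(2) · μ(788/2) = 1 · 1 = 1
  d = 4: 𝟙(4) · μ(788/4) = 1 · -1 = -1
  d = 197: 𝟙(197) · μ(788/197) = 1 · 0 = 0
  d = 394: 𝟙(394) · μ(788/394) = 1 · -1 = -1
  d = 788: 𝟙(788) · μ(788/788) = 1 · 1 = 1
Summing: (𝟙 * μ)(788) = 0 + 1 + -1 + 0 + -1 + 1 = 0.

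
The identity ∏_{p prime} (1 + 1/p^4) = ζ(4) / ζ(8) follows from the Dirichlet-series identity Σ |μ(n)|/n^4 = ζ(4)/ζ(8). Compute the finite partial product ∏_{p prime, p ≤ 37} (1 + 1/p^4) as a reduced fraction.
∏ = 706902957735712331680943125904125462935190109312/655798773317600826641830943030775489929079680625

The primes p ≤ 37 are [2, 3, 5, 7, 11, 13, 17, 19, 23, 29, 31, 37]. For each, (1 + 1/p^4) = (p^4 + 1)/p^4. Multiplying these fractions over p ∈ [2, 3, 5, 7, 11, 13, 17, 19, 23, 29, 31, 37] gives 706902957735712331680943125904125462935190109312/655798773317600826641830943030775489929079680625. (In the limit P → ∞ this tends to ζ(4)/ζ(8).)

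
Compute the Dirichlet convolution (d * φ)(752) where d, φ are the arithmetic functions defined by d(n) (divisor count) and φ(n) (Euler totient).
(d * φ)(752) = 1488

Divisors of 752: [1, 2, 4, 8, 16, 47, 94, 188, 376, 752]. For each d | 752:
  d = 1: d(1) · φ(752/1) = 1 · 368 = 368
  d = 2: d(2) · φ(752/2) = 2 · 184 = 368
  d = 4: d(4) · φ(752/4) = 3 · 92 = 276
  d = 8: d(8) · φ(752/8) = 4 · 46 = 184
  d = 16: d(16) · φ(752/16) = 5 · 46 = 230
  d = 47: d(47) · φ(752/47) = 2 · 8 = 16
  d = 94: d(94) · φ(752/94) = 4 · 4 = 16
  d = 188: d(188) · φ(752/188) = 6 · 2 = 12
  d = 376: d(376) · φ(752/376) = 8 · 1 = 8
  d = 752: d(752) · φ(752/752) = 10 · 1 = 10
Summing: (d * φ)(752) = 368 + 368 + 276 + 184 + 230 + 16 + 16 + 12 + 8 + 10 = 1488.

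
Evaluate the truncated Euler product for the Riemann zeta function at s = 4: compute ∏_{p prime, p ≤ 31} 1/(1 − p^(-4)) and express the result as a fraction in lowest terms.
∏ = 44480956869217573792253389310087/41097743855049154662236160000000

The primes p ≤ 31 are [2, 3, 5, 7, 11, 13, 17, 19, 23, 29, 31]. For each prime, (1 − 1/p^4)^(-1) = p^4 / (p^4 − 1). The product is (1 − 1/2^4)^(-1), (1 − 1/3^4)^(-1), (1 − 1/5^4)^(-1), (1 − 1/7^4)^(-1), (1 − 1/11^4)^(-1), (1 − 1/13^4)^(-1), (1 − 1/17^4)^(-1), (1 − 1/19^4)^(-1), (1 − 1/23^4)^(-1), (1 − 1/29^4)^(-1), (1 − 1/31^4)^(-1) = ∏ p^4 / (p^4 − 1) = 44480956869217573792253389310087/41097743855049154662236160000000.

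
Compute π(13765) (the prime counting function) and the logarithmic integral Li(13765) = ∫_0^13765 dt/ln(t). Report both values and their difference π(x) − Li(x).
π(13765) = 1629;  Li(13765) ≈ 1647.62;  π(x) − Li(x) ≈ -18.62.

Direct count of primes ≤ 13765 gives π(13765) = 1629. Numerical evaluation of the logarithmic integral gives Li(13765) ≈ 1647.62. The difference π(x) − Li(x) ≈ -18.62 is typically negative for small/moderate x (Li(x) overestimates), though Littlewood's theorem shows this sign changes infinitely often.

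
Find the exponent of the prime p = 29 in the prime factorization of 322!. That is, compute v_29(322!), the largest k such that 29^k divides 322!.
v_29(322!) = 11

Legendre's formula: v_p(n!) = Σ_{k ≥ 1} ⌊n / p^k⌋. For p = 29, n = 322, the terms are:
  ⌊322/29^1⌋ = ⌊322/29⌋ = 11
(the next term ⌊322/29^2⌋ = 0, terminating the sum). Summing: v_29(322!) = 11 = 11.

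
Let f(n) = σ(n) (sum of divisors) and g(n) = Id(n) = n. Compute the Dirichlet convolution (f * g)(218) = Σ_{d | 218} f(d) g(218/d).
(σ * Id)(218) = 1095

Divisors of 218: [1, 2, 109, 218]. For each d | 218:
  d = 1: σ(1) · Id(218/1) = 1 · 218 = 218
  d = 2: σ(2) · Id(218/2) = 3 · 109 = 327
  d = 109: σ(109) · Id(218/109) = 110 · 2 = 220
  d = 218: σ(218) · Id(218/218) = 330 · 1 = 330
Summing: (σ * Id)(218) = 218 + 327 + 220 + 330 = 1095.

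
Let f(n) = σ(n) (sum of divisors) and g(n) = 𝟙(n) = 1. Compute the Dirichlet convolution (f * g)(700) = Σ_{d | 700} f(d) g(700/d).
(σ * 𝟙)(700) = 3762

Divisors of 700: [1, 2, 4, 5, 7, 10, 14, 20, 25, 28, 35, 50, 70, 100, 140, 175, 350, 700]. For each d | 700:
  d = 1: σ(1) · 𝟙(700/1) = 1 · 1 = 1
  d = 2: σ(2) · 𝟙(700/2) = 3 · 1 = 3
  d = 4: σ(4) · 𝟙(700/4) = 7 · 1 = 7
  d = 5: σ(5) · 𝟙(700/5) = 6 · 1 = 6
  d = 7: σ(7) · 𝟙(700/7) = 8 · 1 = 8
  d = 10: σ(10) · 𝟙(700/10) = 18 · 1 = 18
  d = 14: σ(14) · 𝟙(700/14) = 24 · 1 = 24
  d = 20: σ(20) · 𝟙(700/20) = 42 · 1 = 42
  d = 25: σ(25) · 𝟙(700/25) = 31 · 1 = 31
  d = 28: σ(28) · 𝟙(700/28) = 56 · 1 = 56
  d = 35: σ(35) · 𝟙(700/35) = 48 · 1 = 48
  d = 50: σ(50) · 𝟙(700/50) = 93 · 1 = 93
  d = 70: σ(70) · 𝟙(700/70) = 144 · 1 = 144
  d = 100: σ(100) · 𝟙(700/100) = 217 · 1 = 217
  d = 140: σ(140) · 𝟙(700/140) = 336 · 1 = 336
  d = 175: σ(175) · 𝟙(700/175) = 248 · 1 = 248
  d = 350: σ(350) · 𝟙(700/350) = 744 · 1 = 744
  d = 700: σ(700) · 𝟙(700/700) = 1736 · 1 = 1736
Summing: (σ * 𝟙)(700) = 1 + 3 + 7 + 6 + 8 + 18 + 24 + 42 + 31 + 56 + 48 + 93 + 144 + 217 + 336 + 248 + 744 + 1736 = 3762.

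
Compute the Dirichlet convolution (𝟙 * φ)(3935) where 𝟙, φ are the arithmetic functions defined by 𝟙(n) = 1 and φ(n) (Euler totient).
(𝟙 * φ)(3935) = 3935

Divisors of 3935: [1, 5, 787, 3935]. For each d | 3935:
  d = 1: 𝟙(1) · φ(3935/1) = 1 · 3144 = 3144
  d = 5: 𝟙(5) · φ(3935/5) = 1 · 786 = 786
  d = 787: 𝟙(787) · φ(3935/787) = 1 · 4 = 4
  d = 3935: 𝟙(3935) · φ(3935/3935) = 1 · 1 = 1
Summing: (𝟙 * φ)(3935) = 3144 + 786 + 4 + 1 = 3935.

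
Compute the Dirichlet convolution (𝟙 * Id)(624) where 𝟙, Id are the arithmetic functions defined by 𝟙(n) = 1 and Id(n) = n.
(𝟙 * Id)(624) = 1736

Divisors of 624: [1, 2, 3, 4, 6, 8, 12, 13, 16, 24, 26, 39, 48, 52, 78, 104, 156, 208, 312, 624]. For each d | 624:
  d = 1: 𝟙(1) · Id(624/1) = 1 · 624 = 624
  d = 2: 𝟙(2) · Id(624/2) = 1 · 312 = 312
  d = 3: 𝟙(3) · Id(624/3) = 1 · 208 = 208
  d = 4: 𝟙(4) · Id(624/4) = 1 · 156 = 156
  d = 6: 𝟙(6) · Id(624/6) = 1 · 104 = 104
  d = 8: 𝟙(8) · Id(624/8) = 1 · 78 = 78
  d = 12: 𝟙(12) · Id(624/12) = 1 · 52 = 52
  d = 13: 𝟙(13) · Id(624/13) = 1 · 48 = 48
  d = 16: 𝟙(16) · Id(624/16) = 1 · 39 = 39
  d = 24: 𝟙(24) · Id(624/24) = 1 · 26 = 26
  d = 26: 𝟙(26) · Id(624/26) = 1 · 24 = 24
  d = 39: 𝟙(39) · Id(624/39) = 1 · 16 = 16
  d = 48: 𝟙(48) · Id(624/48) = 1 · 13 = 13
  d = 52: 𝟙(52) · Id(624/52) = 1 · 12 = 12
  d = 78: 𝟙(78) · Id(624/78) = 1 · 8 = 8
  d = 104: 𝟙(104) · Id(624/104) = 1 · 6 = 6
  d = 156: 𝟙(156) · Id(624/156) = 1 · 4 = 4
  d = 208: 𝟙(208) · Id(624/208) = 1 · 3 = 3
  d = 312: 𝟙(312) · Id(624/312) = 1 · 2 = 2
  d = 624: 𝟙(624) · Id(624/624) = 1 · 1 = 1
Summing: (𝟙 * Id)(624) = 624 + 312 + 208 + 156 + 104 + 78 + 52 + 48 + 39 + 26 + 24 + 16 + 13 + 12 + 8 + 6 + 4 + 3 + 2 + 1 = 1736.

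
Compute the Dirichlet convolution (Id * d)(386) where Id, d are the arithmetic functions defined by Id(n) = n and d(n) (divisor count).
(Id * d)(386) = 780

Divisors of 386: [1, 2, 193, 386]. For each d | 386:
  d = 1: Id(1) · d(386/1) = 1 · 4 = 4
  d = 2: Id(2) · d(386/2) = 2 · 2 = 4
  d = 193: Id(193) · d(386/193) = 193 · 2 = 386
  d = 386: Id(386) · d(386/386) = 386 · 1 = 386
Summing: (Id * d)(386) = 4 + 4 + 386 + 386 = 780.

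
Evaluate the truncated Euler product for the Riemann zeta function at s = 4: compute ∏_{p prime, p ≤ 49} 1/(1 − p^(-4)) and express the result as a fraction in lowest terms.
∏ = 65572203587643632473857746546522240898588901/60584710506150227098341885345792000000000000

The primes p ≤ 49 are [2, 3, 5, 7, 11, 13, 17, 19, 23, 29, 31, 37, 41, 43, 47]. For each prime, (1 − 1/p^4)^(-1) = p^4 / (p^4 − 1). The product is (1 − 1/2^4)^(-1), (1 − 1/3^4)^(-1), (1 − 1/5^4)^(-1), (1 − 1/7^4)^(-1), (1 − 1/11^4)^(-1), (1 − 1/13^4)^(-1), (1 − 1/17^4)^(-1), (1 − 1/19^4)^(-1), (1 − 1/23^4)^(-1), (1 − 1/29^4)^(-1), (1 − 1/31^4)^(-1), (1 − 1/37^4)^(-1), (1 − 1/41^4)^(-1), (1 − 1/43^4)^(-1), (1 − 1/47^4)^(-1) = ∏ p^4 / (p^4 − 1) = 65572203587643632473857746546522240898588901/60584710506150227098341885345792000000000000.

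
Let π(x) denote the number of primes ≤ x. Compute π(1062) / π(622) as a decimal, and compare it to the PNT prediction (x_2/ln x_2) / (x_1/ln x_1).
π(1062)/π(622) = 178/114 ≈ 1.5614;  PNT prediction ≈ 1.5763.

π(622) = 114 and π(1062) = 178, so π(1062)/π(622) ≈ 1.5614. The PNT-predicted ratio is (1062/ln(1062)) / (622/ln(622)) ≈ 1.5763. The two agree to within a few percent, as expected.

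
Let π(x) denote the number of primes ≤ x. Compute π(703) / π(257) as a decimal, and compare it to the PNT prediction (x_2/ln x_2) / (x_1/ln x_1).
π(703)/π(257) = 126/55 ≈ 2.2909;  PNT prediction ≈ 2.3155.

π(257) = 55 and π(703) = 126, so π(703)/π(257) ≈ 2.2909. The PNT-predicted ratio is (703/ln(703)) / (257/ln(257)) ≈ 2.3155. The two agree to within a few percent, as expected.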